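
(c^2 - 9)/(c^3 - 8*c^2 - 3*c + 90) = (c - 3)/(c^2 - 11*c + 30)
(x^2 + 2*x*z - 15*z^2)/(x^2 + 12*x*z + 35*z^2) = (x - 3*z)/(x + 7*z)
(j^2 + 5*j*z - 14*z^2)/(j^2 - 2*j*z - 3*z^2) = (-j^2 - 5*j*z + 14*z^2)/(-j^2 + 2*j*z + 3*z^2)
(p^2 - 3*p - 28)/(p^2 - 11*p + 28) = (p + 4)/(p - 4)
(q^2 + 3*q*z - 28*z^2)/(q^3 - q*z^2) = (q^2 + 3*q*z - 28*z^2)/(q*(q^2 - z^2))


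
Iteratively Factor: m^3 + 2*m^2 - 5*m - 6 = (m + 1)*(m^2 + m - 6) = (m - 2)*(m + 1)*(m + 3)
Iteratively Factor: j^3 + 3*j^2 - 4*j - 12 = (j - 2)*(j^2 + 5*j + 6) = (j - 2)*(j + 3)*(j + 2)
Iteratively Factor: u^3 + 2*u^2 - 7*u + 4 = (u - 1)*(u^2 + 3*u - 4) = (u - 1)*(u + 4)*(u - 1)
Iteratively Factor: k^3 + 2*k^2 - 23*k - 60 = (k - 5)*(k^2 + 7*k + 12) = (k - 5)*(k + 3)*(k + 4)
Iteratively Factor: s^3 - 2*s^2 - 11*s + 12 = (s + 3)*(s^2 - 5*s + 4) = (s - 4)*(s + 3)*(s - 1)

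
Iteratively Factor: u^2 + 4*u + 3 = (u + 3)*(u + 1)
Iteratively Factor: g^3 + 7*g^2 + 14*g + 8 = (g + 2)*(g^2 + 5*g + 4) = (g + 2)*(g + 4)*(g + 1)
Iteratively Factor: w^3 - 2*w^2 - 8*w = (w + 2)*(w^2 - 4*w) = w*(w + 2)*(w - 4)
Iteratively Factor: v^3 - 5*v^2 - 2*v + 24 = (v - 4)*(v^2 - v - 6) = (v - 4)*(v + 2)*(v - 3)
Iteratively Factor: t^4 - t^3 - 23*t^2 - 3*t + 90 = (t - 2)*(t^3 + t^2 - 21*t - 45) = (t - 2)*(t + 3)*(t^2 - 2*t - 15) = (t - 5)*(t - 2)*(t + 3)*(t + 3)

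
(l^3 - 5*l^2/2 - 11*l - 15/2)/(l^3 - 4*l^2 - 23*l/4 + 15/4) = 2*(l + 1)/(2*l - 1)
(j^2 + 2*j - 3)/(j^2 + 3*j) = (j - 1)/j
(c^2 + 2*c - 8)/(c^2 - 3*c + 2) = (c + 4)/(c - 1)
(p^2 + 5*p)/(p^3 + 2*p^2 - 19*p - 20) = p/(p^2 - 3*p - 4)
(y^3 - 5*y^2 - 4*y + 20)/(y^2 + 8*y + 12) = (y^2 - 7*y + 10)/(y + 6)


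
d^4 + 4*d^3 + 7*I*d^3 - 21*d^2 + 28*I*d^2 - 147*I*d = d*(d - 3)*(d + 7)*(d + 7*I)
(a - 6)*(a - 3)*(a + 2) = a^3 - 7*a^2 + 36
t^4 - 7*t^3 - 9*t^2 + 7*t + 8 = (t - 8)*(t - 1)*(t + 1)^2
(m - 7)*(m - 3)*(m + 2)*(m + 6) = m^4 - 2*m^3 - 47*m^2 + 48*m + 252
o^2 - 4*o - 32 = (o - 8)*(o + 4)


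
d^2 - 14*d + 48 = (d - 8)*(d - 6)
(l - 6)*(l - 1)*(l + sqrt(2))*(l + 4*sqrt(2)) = l^4 - 7*l^3 + 5*sqrt(2)*l^3 - 35*sqrt(2)*l^2 + 14*l^2 - 56*l + 30*sqrt(2)*l + 48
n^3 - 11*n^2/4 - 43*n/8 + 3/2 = (n - 4)*(n - 1/4)*(n + 3/2)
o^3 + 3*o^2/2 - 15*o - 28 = (o - 4)*(o + 2)*(o + 7/2)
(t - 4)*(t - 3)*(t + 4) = t^3 - 3*t^2 - 16*t + 48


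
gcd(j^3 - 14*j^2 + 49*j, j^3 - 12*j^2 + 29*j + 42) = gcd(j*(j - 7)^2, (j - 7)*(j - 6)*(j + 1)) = j - 7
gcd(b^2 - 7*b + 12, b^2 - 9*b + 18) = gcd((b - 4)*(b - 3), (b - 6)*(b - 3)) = b - 3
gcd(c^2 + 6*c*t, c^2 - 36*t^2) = c + 6*t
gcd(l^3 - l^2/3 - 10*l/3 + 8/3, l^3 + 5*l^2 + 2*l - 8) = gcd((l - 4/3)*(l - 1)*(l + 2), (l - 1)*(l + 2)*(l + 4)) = l^2 + l - 2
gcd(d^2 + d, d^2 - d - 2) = d + 1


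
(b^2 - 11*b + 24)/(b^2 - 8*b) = (b - 3)/b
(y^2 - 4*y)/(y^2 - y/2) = 2*(y - 4)/(2*y - 1)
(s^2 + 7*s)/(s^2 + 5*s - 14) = s/(s - 2)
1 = 1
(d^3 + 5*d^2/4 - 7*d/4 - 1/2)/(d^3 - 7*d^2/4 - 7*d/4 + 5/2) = (4*d^2 + 9*d + 2)/(4*d^2 - 3*d - 10)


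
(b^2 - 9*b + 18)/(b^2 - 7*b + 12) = (b - 6)/(b - 4)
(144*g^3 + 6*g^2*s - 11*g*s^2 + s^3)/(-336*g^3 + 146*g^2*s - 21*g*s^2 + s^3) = (3*g + s)/(-7*g + s)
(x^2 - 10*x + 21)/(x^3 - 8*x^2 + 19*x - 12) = (x - 7)/(x^2 - 5*x + 4)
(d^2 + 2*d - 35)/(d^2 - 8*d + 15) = (d + 7)/(d - 3)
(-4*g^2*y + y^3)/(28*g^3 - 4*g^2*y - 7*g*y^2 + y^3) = y/(-7*g + y)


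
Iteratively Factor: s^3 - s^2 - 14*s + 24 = (s + 4)*(s^2 - 5*s + 6) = (s - 2)*(s + 4)*(s - 3)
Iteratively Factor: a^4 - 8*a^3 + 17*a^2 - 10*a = (a - 5)*(a^3 - 3*a^2 + 2*a) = a*(a - 5)*(a^2 - 3*a + 2) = a*(a - 5)*(a - 1)*(a - 2)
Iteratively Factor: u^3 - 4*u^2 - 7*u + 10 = (u + 2)*(u^2 - 6*u + 5) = (u - 5)*(u + 2)*(u - 1)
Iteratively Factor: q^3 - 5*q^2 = (q - 5)*(q^2) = q*(q - 5)*(q)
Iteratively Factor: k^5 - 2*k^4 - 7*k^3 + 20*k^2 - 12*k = (k)*(k^4 - 2*k^3 - 7*k^2 + 20*k - 12) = k*(k - 1)*(k^3 - k^2 - 8*k + 12) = k*(k - 2)*(k - 1)*(k^2 + k - 6) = k*(k - 2)*(k - 1)*(k + 3)*(k - 2)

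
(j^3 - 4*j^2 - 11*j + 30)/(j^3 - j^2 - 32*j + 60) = (j + 3)/(j + 6)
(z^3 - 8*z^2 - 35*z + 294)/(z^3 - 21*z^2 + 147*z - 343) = (z + 6)/(z - 7)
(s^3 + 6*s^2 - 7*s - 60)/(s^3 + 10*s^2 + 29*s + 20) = (s - 3)/(s + 1)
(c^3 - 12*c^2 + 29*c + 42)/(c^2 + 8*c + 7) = (c^2 - 13*c + 42)/(c + 7)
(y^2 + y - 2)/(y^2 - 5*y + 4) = (y + 2)/(y - 4)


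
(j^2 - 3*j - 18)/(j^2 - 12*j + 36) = (j + 3)/(j - 6)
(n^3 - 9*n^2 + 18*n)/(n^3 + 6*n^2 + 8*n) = (n^2 - 9*n + 18)/(n^2 + 6*n + 8)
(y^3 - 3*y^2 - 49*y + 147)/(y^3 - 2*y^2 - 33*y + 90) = (y^2 - 49)/(y^2 + y - 30)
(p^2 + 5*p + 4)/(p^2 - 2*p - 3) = (p + 4)/(p - 3)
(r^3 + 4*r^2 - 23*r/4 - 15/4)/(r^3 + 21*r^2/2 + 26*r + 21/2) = (2*r^2 + 7*r - 15)/(2*(r^2 + 10*r + 21))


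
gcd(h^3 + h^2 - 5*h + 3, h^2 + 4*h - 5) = h - 1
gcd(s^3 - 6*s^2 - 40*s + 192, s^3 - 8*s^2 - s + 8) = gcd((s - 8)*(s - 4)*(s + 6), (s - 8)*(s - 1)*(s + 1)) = s - 8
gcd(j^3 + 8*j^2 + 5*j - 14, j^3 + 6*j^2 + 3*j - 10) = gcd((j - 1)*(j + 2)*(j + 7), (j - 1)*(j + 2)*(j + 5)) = j^2 + j - 2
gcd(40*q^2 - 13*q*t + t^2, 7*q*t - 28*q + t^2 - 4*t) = 1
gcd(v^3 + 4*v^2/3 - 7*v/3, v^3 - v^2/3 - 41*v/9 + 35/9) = v^2 + 4*v/3 - 7/3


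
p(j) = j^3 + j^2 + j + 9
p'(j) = 3*j^2 + 2*j + 1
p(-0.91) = 8.16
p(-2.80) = -7.91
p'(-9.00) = 226.00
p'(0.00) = 1.00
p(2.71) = 38.96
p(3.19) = 54.83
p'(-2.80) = 18.92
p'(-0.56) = 0.82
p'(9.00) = 262.00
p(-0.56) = 8.58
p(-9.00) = -648.00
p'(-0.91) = 1.66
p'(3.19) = 37.91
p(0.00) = 9.00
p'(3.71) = 49.71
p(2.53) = 34.13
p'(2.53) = 25.26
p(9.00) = 828.00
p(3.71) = 77.54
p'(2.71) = 28.45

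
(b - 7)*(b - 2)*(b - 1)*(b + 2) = b^4 - 8*b^3 + 3*b^2 + 32*b - 28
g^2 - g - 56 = (g - 8)*(g + 7)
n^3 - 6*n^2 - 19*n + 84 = (n - 7)*(n - 3)*(n + 4)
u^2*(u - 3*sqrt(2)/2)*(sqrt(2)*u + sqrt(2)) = sqrt(2)*u^4 - 3*u^3 + sqrt(2)*u^3 - 3*u^2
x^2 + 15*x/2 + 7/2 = (x + 1/2)*(x + 7)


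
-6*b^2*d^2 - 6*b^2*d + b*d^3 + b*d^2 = d*(-6*b + d)*(b*d + b)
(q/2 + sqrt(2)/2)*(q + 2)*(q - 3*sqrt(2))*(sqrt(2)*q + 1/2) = sqrt(2)*q^4/2 - 7*q^3/4 + sqrt(2)*q^3 - 7*sqrt(2)*q^2/2 - 7*q^2/2 - 7*sqrt(2)*q - 3*q/2 - 3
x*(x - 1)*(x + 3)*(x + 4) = x^4 + 6*x^3 + 5*x^2 - 12*x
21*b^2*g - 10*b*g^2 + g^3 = g*(-7*b + g)*(-3*b + g)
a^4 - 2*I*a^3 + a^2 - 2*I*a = a*(a - 2*I)*(a - I)*(a + I)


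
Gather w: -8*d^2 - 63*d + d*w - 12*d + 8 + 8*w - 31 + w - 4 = -8*d^2 - 75*d + w*(d + 9) - 27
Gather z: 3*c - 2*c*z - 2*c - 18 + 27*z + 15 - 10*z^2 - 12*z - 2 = c - 10*z^2 + z*(15 - 2*c) - 5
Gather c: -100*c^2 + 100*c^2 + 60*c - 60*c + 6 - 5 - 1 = 0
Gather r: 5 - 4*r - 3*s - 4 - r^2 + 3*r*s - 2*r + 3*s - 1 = -r^2 + r*(3*s - 6)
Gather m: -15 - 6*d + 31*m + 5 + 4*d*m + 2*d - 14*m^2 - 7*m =-4*d - 14*m^2 + m*(4*d + 24) - 10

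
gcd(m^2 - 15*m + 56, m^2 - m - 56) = m - 8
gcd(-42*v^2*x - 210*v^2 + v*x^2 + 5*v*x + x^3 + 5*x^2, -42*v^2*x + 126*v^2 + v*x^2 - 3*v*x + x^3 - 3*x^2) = -42*v^2 + v*x + x^2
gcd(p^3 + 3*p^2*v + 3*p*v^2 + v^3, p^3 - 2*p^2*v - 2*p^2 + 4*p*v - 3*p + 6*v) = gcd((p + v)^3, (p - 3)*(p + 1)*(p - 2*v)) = 1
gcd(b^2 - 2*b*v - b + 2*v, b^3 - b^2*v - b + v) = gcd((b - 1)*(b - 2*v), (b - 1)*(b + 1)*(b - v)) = b - 1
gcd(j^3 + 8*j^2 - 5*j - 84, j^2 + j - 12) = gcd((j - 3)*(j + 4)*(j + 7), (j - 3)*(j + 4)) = j^2 + j - 12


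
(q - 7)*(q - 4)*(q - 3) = q^3 - 14*q^2 + 61*q - 84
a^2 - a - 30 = (a - 6)*(a + 5)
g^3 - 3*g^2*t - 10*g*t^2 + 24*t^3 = (g - 4*t)*(g - 2*t)*(g + 3*t)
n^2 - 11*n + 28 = (n - 7)*(n - 4)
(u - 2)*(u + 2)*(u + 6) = u^3 + 6*u^2 - 4*u - 24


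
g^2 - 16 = (g - 4)*(g + 4)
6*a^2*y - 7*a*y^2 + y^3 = y*(-6*a + y)*(-a + y)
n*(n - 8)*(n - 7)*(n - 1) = n^4 - 16*n^3 + 71*n^2 - 56*n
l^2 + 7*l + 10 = (l + 2)*(l + 5)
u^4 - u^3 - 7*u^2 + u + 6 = (u - 3)*(u - 1)*(u + 1)*(u + 2)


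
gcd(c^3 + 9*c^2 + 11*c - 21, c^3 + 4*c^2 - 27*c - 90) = c + 3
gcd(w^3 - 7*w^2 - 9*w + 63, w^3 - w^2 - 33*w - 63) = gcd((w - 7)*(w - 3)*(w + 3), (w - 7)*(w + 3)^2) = w^2 - 4*w - 21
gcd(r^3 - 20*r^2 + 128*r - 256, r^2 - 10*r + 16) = r - 8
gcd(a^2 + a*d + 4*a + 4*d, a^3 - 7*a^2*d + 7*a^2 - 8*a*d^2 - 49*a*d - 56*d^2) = a + d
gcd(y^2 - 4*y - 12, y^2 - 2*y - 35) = 1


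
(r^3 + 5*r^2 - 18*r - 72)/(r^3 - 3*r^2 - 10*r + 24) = (r + 6)/(r - 2)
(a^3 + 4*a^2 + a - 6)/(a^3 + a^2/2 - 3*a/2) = 2*(a^2 + 5*a + 6)/(a*(2*a + 3))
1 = 1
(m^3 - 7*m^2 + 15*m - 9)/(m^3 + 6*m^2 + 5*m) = (m^3 - 7*m^2 + 15*m - 9)/(m*(m^2 + 6*m + 5))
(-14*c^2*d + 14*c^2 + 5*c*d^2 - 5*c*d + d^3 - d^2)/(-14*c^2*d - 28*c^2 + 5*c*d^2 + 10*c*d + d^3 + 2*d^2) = (d - 1)/(d + 2)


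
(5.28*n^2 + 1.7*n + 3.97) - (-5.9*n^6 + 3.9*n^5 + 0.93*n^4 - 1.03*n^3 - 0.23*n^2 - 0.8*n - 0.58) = 5.9*n^6 - 3.9*n^5 - 0.93*n^4 + 1.03*n^3 + 5.51*n^2 + 2.5*n + 4.55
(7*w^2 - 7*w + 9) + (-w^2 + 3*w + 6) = 6*w^2 - 4*w + 15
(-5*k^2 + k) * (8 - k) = 5*k^3 - 41*k^2 + 8*k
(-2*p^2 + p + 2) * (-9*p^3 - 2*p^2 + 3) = 18*p^5 - 5*p^4 - 20*p^3 - 10*p^2 + 3*p + 6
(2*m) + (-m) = m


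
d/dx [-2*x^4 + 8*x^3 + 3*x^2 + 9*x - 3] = -8*x^3 + 24*x^2 + 6*x + 9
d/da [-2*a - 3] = -2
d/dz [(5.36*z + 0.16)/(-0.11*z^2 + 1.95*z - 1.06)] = (0.5896*z^2 + 0.0351999999999997*z - 5.9936)/(0.0121*z^4 - 0.429*z^3 + 4.0357*z^2 - 4.134*z + 1.1236)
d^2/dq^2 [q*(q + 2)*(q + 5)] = 6*q + 14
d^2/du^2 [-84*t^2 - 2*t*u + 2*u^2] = 4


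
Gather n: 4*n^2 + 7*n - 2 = 4*n^2 + 7*n - 2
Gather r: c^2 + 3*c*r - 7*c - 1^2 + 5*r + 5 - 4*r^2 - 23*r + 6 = c^2 - 7*c - 4*r^2 + r*(3*c - 18) + 10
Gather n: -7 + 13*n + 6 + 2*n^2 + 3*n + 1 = 2*n^2 + 16*n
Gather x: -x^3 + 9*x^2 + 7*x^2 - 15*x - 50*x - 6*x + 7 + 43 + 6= -x^3 + 16*x^2 - 71*x + 56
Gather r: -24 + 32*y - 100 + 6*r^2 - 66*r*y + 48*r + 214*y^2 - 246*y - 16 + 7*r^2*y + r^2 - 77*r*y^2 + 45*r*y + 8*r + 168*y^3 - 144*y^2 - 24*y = r^2*(7*y + 7) + r*(-77*y^2 - 21*y + 56) + 168*y^3 + 70*y^2 - 238*y - 140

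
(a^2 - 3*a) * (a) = a^3 - 3*a^2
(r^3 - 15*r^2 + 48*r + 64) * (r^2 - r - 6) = r^5 - 16*r^4 + 57*r^3 + 106*r^2 - 352*r - 384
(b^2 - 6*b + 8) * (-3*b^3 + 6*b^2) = -3*b^5 + 24*b^4 - 60*b^3 + 48*b^2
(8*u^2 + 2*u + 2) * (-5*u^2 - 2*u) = -40*u^4 - 26*u^3 - 14*u^2 - 4*u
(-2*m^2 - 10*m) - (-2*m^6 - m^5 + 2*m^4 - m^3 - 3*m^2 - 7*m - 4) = 2*m^6 + m^5 - 2*m^4 + m^3 + m^2 - 3*m + 4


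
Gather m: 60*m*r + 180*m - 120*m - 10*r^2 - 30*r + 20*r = m*(60*r + 60) - 10*r^2 - 10*r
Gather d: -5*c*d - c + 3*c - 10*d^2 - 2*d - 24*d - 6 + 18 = 2*c - 10*d^2 + d*(-5*c - 26) + 12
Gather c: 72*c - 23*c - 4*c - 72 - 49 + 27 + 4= 45*c - 90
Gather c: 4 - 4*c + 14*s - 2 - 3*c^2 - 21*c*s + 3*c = -3*c^2 + c*(-21*s - 1) + 14*s + 2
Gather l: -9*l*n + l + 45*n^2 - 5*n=l*(1 - 9*n) + 45*n^2 - 5*n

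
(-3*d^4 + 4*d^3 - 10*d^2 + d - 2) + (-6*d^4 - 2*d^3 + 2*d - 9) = -9*d^4 + 2*d^3 - 10*d^2 + 3*d - 11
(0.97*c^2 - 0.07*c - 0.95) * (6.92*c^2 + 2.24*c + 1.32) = 6.7124*c^4 + 1.6884*c^3 - 5.4504*c^2 - 2.2204*c - 1.254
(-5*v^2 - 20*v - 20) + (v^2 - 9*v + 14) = -4*v^2 - 29*v - 6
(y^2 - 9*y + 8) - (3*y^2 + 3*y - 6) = -2*y^2 - 12*y + 14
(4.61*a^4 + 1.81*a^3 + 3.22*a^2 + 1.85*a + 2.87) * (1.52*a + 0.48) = 7.0072*a^5 + 4.964*a^4 + 5.7632*a^3 + 4.3576*a^2 + 5.2504*a + 1.3776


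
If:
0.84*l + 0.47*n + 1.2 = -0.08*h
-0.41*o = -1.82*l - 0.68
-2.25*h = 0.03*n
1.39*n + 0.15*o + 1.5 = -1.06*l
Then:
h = -0.02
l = -2.37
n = 1.68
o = -8.85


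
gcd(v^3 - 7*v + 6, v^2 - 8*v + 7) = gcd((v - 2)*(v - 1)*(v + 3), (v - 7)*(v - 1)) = v - 1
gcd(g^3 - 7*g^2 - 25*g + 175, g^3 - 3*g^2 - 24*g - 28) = g - 7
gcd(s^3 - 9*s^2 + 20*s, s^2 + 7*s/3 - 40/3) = 1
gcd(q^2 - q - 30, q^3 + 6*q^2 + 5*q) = q + 5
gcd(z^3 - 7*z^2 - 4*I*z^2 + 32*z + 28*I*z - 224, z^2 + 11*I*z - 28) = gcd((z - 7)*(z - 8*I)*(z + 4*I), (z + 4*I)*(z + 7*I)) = z + 4*I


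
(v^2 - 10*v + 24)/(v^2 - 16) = (v - 6)/(v + 4)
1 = 1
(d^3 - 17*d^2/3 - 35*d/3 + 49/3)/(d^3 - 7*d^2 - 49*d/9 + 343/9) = 3*(d - 1)/(3*d - 7)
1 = 1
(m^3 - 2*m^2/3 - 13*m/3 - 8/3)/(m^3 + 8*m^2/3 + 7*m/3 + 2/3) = (3*m - 8)/(3*m + 2)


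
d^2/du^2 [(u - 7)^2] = 2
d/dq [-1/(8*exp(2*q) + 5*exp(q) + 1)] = (16*exp(q) + 5)*exp(q)/(8*exp(2*q) + 5*exp(q) + 1)^2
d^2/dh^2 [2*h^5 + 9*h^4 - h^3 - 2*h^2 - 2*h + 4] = 40*h^3 + 108*h^2 - 6*h - 4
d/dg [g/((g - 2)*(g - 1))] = (2 - g^2)/(g^4 - 6*g^3 + 13*g^2 - 12*g + 4)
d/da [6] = 0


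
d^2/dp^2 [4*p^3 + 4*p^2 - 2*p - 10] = 24*p + 8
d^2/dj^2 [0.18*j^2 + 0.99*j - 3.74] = 0.360000000000000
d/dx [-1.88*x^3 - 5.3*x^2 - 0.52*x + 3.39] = -5.64*x^2 - 10.6*x - 0.52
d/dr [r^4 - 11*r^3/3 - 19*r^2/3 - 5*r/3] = 4*r^3 - 11*r^2 - 38*r/3 - 5/3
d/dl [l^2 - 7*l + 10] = 2*l - 7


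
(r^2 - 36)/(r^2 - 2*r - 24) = (r + 6)/(r + 4)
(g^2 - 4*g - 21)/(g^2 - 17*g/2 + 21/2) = 2*(g + 3)/(2*g - 3)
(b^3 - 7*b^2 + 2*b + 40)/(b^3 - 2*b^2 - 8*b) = (b - 5)/b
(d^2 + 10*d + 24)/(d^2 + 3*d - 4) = (d + 6)/(d - 1)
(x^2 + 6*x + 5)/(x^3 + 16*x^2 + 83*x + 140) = (x + 1)/(x^2 + 11*x + 28)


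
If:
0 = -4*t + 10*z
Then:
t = 5*z/2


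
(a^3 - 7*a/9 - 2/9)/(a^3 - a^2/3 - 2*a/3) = (a + 1/3)/a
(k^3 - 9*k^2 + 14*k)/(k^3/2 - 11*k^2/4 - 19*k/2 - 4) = 4*k*(-k^2 + 9*k - 14)/(-2*k^3 + 11*k^2 + 38*k + 16)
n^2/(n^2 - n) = n/(n - 1)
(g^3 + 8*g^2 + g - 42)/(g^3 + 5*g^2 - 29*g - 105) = (g - 2)/(g - 5)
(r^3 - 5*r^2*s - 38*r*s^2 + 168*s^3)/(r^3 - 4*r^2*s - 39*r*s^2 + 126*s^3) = (r - 4*s)/(r - 3*s)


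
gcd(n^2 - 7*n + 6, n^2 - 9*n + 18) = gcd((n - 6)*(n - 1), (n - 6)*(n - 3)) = n - 6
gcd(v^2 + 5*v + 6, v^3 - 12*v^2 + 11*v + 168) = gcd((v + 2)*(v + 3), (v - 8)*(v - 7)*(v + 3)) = v + 3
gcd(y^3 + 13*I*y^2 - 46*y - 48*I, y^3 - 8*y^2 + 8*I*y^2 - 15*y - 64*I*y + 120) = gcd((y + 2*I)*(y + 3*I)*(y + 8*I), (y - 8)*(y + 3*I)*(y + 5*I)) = y + 3*I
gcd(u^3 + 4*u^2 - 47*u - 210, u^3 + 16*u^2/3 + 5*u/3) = u + 5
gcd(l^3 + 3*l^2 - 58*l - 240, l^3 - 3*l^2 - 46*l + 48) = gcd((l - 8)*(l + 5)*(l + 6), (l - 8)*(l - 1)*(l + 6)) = l^2 - 2*l - 48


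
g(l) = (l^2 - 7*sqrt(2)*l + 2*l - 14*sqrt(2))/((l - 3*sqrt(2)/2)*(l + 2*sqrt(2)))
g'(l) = (2*l - 7*sqrt(2) + 2)/((l - 3*sqrt(2)/2)*(l + 2*sqrt(2))) - (l^2 - 7*sqrt(2)*l + 2*l - 14*sqrt(2))/((l - 3*sqrt(2)/2)*(l + 2*sqrt(2))^2) - (l^2 - 7*sqrt(2)*l + 2*l - 14*sqrt(2))/((l - 3*sqrt(2)/2)^2*(l + 2*sqrt(2))) = (-4*l^2 + 15*sqrt(2)*l^2 - 24*l + 56*sqrt(2)*l + 4 + 84*sqrt(2))/(2*l^4 + 2*sqrt(2)*l^3 - 23*l^2 - 12*sqrt(2)*l + 72)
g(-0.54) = 2.50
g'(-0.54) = 1.32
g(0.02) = 3.33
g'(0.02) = 1.73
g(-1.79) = 0.60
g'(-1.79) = 2.40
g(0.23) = 3.73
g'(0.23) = 2.04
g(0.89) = 5.69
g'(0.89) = 4.43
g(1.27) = 8.09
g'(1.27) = 9.06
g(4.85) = -1.65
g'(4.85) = 0.91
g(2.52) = -15.64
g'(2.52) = 40.82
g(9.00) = -0.12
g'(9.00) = 0.15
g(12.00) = 0.20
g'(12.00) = 0.08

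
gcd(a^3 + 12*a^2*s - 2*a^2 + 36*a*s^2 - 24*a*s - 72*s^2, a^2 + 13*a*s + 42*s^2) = a + 6*s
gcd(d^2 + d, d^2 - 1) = d + 1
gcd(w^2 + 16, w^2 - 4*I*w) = w - 4*I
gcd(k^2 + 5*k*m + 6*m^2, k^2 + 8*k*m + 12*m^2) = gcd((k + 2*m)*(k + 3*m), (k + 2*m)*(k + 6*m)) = k + 2*m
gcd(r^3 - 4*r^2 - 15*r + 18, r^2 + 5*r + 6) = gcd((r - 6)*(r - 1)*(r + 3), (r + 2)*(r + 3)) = r + 3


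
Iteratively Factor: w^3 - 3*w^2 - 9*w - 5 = (w - 5)*(w^2 + 2*w + 1) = (w - 5)*(w + 1)*(w + 1)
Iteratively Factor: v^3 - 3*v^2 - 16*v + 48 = (v - 3)*(v^2 - 16) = (v - 3)*(v + 4)*(v - 4)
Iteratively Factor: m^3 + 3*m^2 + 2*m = (m + 2)*(m^2 + m) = m*(m + 2)*(m + 1)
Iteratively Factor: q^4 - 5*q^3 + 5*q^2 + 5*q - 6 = (q + 1)*(q^3 - 6*q^2 + 11*q - 6) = (q - 1)*(q + 1)*(q^2 - 5*q + 6) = (q - 3)*(q - 1)*(q + 1)*(q - 2)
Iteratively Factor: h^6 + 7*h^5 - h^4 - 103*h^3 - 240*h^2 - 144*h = (h - 4)*(h^5 + 11*h^4 + 43*h^3 + 69*h^2 + 36*h) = (h - 4)*(h + 3)*(h^4 + 8*h^3 + 19*h^2 + 12*h) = (h - 4)*(h + 1)*(h + 3)*(h^3 + 7*h^2 + 12*h) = (h - 4)*(h + 1)*(h + 3)^2*(h^2 + 4*h) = (h - 4)*(h + 1)*(h + 3)^2*(h + 4)*(h)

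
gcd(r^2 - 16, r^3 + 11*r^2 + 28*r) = r + 4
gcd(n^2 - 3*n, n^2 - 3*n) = n^2 - 3*n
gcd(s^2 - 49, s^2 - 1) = 1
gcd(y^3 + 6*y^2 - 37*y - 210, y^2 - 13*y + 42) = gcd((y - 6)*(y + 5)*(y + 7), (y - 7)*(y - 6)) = y - 6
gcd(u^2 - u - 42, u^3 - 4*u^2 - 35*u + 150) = u + 6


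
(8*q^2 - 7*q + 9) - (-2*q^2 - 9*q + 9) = 10*q^2 + 2*q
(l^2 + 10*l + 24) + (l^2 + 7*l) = 2*l^2 + 17*l + 24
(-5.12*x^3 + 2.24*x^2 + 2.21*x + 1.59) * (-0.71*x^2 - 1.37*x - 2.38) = 3.6352*x^5 + 5.424*x^4 + 7.5477*x^3 - 9.4878*x^2 - 7.4381*x - 3.7842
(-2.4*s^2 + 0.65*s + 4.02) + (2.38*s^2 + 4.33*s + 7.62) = -0.02*s^2 + 4.98*s + 11.64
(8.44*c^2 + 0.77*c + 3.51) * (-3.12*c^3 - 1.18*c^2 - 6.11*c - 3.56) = -26.3328*c^5 - 12.3616*c^4 - 63.4282*c^3 - 38.8929*c^2 - 24.1873*c - 12.4956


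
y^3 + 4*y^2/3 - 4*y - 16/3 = (y - 2)*(y + 4/3)*(y + 2)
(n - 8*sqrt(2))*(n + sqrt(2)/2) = n^2 - 15*sqrt(2)*n/2 - 8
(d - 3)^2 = d^2 - 6*d + 9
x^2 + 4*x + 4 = (x + 2)^2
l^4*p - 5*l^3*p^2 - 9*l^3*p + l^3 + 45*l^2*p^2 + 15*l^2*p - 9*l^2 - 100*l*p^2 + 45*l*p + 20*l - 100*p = (l - 5)*(l - 4)*(l - 5*p)*(l*p + 1)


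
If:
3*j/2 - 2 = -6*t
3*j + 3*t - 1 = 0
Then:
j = 0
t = 1/3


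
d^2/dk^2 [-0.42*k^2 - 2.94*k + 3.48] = -0.840000000000000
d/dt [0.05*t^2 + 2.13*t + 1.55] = 0.1*t + 2.13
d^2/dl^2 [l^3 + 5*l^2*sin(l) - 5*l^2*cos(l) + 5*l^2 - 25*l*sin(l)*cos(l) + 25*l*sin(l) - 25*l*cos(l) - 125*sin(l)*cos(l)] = 5*sqrt(2)*l^2*cos(l + pi/4) - 5*l*sin(l) + 50*l*sin(2*l) + 45*l*cos(l) + 6*l + 60*sin(l) + 250*sin(2*l) + 40*cos(l) - 50*cos(2*l) + 10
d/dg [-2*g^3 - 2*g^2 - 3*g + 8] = -6*g^2 - 4*g - 3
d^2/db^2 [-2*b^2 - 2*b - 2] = -4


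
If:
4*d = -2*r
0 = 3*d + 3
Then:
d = -1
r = 2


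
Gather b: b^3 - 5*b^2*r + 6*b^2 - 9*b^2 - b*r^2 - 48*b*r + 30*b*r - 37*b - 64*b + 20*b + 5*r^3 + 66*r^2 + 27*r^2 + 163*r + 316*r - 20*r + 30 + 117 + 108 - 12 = b^3 + b^2*(-5*r - 3) + b*(-r^2 - 18*r - 81) + 5*r^3 + 93*r^2 + 459*r + 243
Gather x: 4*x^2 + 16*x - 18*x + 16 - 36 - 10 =4*x^2 - 2*x - 30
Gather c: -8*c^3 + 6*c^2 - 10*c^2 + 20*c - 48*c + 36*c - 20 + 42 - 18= -8*c^3 - 4*c^2 + 8*c + 4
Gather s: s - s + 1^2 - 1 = 0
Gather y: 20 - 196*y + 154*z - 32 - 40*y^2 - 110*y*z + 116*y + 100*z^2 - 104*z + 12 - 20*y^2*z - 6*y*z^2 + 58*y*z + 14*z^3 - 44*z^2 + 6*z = y^2*(-20*z - 40) + y*(-6*z^2 - 52*z - 80) + 14*z^3 + 56*z^2 + 56*z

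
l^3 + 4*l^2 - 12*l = l*(l - 2)*(l + 6)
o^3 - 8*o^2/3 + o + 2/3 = (o - 2)*(o - 1)*(o + 1/3)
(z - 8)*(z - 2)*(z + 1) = z^3 - 9*z^2 + 6*z + 16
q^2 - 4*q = q*(q - 4)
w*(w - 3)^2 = w^3 - 6*w^2 + 9*w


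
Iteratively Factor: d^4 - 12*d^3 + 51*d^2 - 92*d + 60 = (d - 2)*(d^3 - 10*d^2 + 31*d - 30) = (d - 5)*(d - 2)*(d^2 - 5*d + 6) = (d - 5)*(d - 3)*(d - 2)*(d - 2)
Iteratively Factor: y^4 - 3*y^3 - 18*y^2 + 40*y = (y - 5)*(y^3 + 2*y^2 - 8*y) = (y - 5)*(y + 4)*(y^2 - 2*y) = (y - 5)*(y - 2)*(y + 4)*(y)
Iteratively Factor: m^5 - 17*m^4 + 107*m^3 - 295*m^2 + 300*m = (m - 5)*(m^4 - 12*m^3 + 47*m^2 - 60*m) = (m - 5)*(m - 3)*(m^3 - 9*m^2 + 20*m) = m*(m - 5)*(m - 3)*(m^2 - 9*m + 20) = m*(m - 5)^2*(m - 3)*(m - 4)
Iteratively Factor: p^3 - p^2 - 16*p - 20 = (p + 2)*(p^2 - 3*p - 10) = (p - 5)*(p + 2)*(p + 2)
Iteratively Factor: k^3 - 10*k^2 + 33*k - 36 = (k - 3)*(k^2 - 7*k + 12) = (k - 3)^2*(k - 4)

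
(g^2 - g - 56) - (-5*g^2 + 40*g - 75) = 6*g^2 - 41*g + 19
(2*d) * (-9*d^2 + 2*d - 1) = -18*d^3 + 4*d^2 - 2*d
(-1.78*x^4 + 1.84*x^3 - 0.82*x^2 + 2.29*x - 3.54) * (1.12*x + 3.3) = -1.9936*x^5 - 3.8132*x^4 + 5.1536*x^3 - 0.141199999999999*x^2 + 3.5922*x - 11.682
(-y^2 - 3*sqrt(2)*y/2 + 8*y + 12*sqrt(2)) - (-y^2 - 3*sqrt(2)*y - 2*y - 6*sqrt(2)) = 3*sqrt(2)*y/2 + 10*y + 18*sqrt(2)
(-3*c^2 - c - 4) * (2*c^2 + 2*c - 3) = -6*c^4 - 8*c^3 - c^2 - 5*c + 12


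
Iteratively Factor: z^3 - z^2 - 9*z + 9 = (z - 1)*(z^2 - 9) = (z - 1)*(z + 3)*(z - 3)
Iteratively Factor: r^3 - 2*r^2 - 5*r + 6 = (r + 2)*(r^2 - 4*r + 3) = (r - 3)*(r + 2)*(r - 1)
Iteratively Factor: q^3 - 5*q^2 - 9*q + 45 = (q - 3)*(q^2 - 2*q - 15) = (q - 3)*(q + 3)*(q - 5)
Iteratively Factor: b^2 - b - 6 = (b + 2)*(b - 3)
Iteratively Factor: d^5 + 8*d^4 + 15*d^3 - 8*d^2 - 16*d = (d)*(d^4 + 8*d^3 + 15*d^2 - 8*d - 16) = d*(d - 1)*(d^3 + 9*d^2 + 24*d + 16) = d*(d - 1)*(d + 4)*(d^2 + 5*d + 4) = d*(d - 1)*(d + 1)*(d + 4)*(d + 4)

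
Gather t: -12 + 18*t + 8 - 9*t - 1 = 9*t - 5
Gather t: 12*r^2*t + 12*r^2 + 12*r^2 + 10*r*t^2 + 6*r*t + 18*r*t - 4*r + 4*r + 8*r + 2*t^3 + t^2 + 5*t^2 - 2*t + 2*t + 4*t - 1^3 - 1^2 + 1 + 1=24*r^2 + 8*r + 2*t^3 + t^2*(10*r + 6) + t*(12*r^2 + 24*r + 4)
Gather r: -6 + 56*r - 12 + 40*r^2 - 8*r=40*r^2 + 48*r - 18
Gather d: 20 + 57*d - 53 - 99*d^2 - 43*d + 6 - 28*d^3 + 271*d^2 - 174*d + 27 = -28*d^3 + 172*d^2 - 160*d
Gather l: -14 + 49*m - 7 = 49*m - 21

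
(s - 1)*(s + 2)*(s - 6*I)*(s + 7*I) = s^4 + s^3 + I*s^3 + 40*s^2 + I*s^2 + 42*s - 2*I*s - 84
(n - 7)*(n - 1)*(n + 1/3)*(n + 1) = n^4 - 20*n^3/3 - 10*n^2/3 + 20*n/3 + 7/3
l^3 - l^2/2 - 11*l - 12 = (l - 4)*(l + 3/2)*(l + 2)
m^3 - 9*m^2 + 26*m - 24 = (m - 4)*(m - 3)*(m - 2)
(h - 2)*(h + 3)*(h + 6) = h^3 + 7*h^2 - 36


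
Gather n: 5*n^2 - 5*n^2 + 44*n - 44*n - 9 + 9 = 0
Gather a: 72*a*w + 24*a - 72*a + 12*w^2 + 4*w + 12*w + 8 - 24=a*(72*w - 48) + 12*w^2 + 16*w - 16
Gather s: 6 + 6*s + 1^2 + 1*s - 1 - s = 6*s + 6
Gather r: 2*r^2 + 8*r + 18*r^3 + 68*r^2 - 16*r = 18*r^3 + 70*r^2 - 8*r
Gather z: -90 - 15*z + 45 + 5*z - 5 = -10*z - 50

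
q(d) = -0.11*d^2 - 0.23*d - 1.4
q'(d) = -0.22*d - 0.23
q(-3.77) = -2.10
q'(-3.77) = 0.60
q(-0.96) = -1.28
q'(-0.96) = -0.02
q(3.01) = -3.09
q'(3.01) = -0.89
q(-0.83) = -1.28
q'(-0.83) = -0.05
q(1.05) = -1.76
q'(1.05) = -0.46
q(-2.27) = -1.44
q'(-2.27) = 0.27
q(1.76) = -2.15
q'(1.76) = -0.62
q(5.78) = -6.40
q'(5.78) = -1.50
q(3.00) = -3.08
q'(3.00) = -0.89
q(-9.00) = -8.24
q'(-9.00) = 1.75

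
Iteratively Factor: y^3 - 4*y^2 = (y - 4)*(y^2) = y*(y - 4)*(y)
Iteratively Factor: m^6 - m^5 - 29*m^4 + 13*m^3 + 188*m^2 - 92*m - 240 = (m + 1)*(m^5 - 2*m^4 - 27*m^3 + 40*m^2 + 148*m - 240) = (m - 2)*(m + 1)*(m^4 - 27*m^2 - 14*m + 120) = (m - 2)*(m + 1)*(m + 3)*(m^3 - 3*m^2 - 18*m + 40) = (m - 2)*(m + 1)*(m + 3)*(m + 4)*(m^2 - 7*m + 10) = (m - 2)^2*(m + 1)*(m + 3)*(m + 4)*(m - 5)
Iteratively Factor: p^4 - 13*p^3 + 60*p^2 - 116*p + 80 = (p - 5)*(p^3 - 8*p^2 + 20*p - 16) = (p - 5)*(p - 4)*(p^2 - 4*p + 4) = (p - 5)*(p - 4)*(p - 2)*(p - 2)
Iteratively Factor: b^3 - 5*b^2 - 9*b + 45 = (b - 5)*(b^2 - 9) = (b - 5)*(b - 3)*(b + 3)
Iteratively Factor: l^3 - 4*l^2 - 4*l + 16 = (l - 2)*(l^2 - 2*l - 8) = (l - 4)*(l - 2)*(l + 2)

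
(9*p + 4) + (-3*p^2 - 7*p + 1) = -3*p^2 + 2*p + 5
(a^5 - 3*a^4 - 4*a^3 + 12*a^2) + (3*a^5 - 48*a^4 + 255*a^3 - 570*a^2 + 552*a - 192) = 4*a^5 - 51*a^4 + 251*a^3 - 558*a^2 + 552*a - 192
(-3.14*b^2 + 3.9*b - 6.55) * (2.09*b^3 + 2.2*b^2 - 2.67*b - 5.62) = -6.5626*b^5 + 1.243*b^4 + 3.2743*b^3 - 7.1762*b^2 - 4.4295*b + 36.811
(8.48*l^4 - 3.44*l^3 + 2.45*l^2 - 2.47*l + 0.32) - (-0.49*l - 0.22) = 8.48*l^4 - 3.44*l^3 + 2.45*l^2 - 1.98*l + 0.54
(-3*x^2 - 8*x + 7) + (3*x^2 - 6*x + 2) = 9 - 14*x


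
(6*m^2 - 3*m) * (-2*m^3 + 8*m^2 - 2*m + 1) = -12*m^5 + 54*m^4 - 36*m^3 + 12*m^2 - 3*m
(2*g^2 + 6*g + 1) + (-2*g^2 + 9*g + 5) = 15*g + 6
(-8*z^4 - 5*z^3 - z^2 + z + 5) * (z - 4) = -8*z^5 + 27*z^4 + 19*z^3 + 5*z^2 + z - 20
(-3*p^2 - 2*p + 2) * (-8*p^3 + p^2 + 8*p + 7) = 24*p^5 + 13*p^4 - 42*p^3 - 35*p^2 + 2*p + 14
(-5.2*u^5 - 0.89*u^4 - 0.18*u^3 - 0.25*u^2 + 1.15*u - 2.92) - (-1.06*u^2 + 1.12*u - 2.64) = -5.2*u^5 - 0.89*u^4 - 0.18*u^3 + 0.81*u^2 + 0.0299999999999998*u - 0.28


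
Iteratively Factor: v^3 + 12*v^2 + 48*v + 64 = (v + 4)*(v^2 + 8*v + 16) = (v + 4)^2*(v + 4)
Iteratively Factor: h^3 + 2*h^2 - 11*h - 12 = (h - 3)*(h^2 + 5*h + 4) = (h - 3)*(h + 1)*(h + 4)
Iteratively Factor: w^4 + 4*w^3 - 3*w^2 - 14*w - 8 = (w + 4)*(w^3 - 3*w - 2) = (w + 1)*(w + 4)*(w^2 - w - 2) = (w - 2)*(w + 1)*(w + 4)*(w + 1)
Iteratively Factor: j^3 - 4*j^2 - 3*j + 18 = (j - 3)*(j^2 - j - 6) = (j - 3)*(j + 2)*(j - 3)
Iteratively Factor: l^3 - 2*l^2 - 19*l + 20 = (l + 4)*(l^2 - 6*l + 5) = (l - 5)*(l + 4)*(l - 1)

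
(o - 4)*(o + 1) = o^2 - 3*o - 4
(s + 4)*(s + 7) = s^2 + 11*s + 28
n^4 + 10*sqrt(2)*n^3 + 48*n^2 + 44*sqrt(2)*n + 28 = (n + sqrt(2))^3*(n + 7*sqrt(2))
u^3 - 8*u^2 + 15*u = u*(u - 5)*(u - 3)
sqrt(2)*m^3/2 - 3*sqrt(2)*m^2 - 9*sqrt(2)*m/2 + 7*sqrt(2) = (m - 7)*(m - 1)*(sqrt(2)*m/2 + sqrt(2))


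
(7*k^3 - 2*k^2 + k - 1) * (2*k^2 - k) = 14*k^5 - 11*k^4 + 4*k^3 - 3*k^2 + k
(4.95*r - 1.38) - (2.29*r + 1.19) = 2.66*r - 2.57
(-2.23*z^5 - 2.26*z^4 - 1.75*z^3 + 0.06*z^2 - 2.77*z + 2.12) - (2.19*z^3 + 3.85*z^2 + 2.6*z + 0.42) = -2.23*z^5 - 2.26*z^4 - 3.94*z^3 - 3.79*z^2 - 5.37*z + 1.7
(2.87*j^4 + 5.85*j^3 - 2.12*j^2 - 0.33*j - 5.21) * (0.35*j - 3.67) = 1.0045*j^5 - 8.4854*j^4 - 22.2115*j^3 + 7.6649*j^2 - 0.6124*j + 19.1207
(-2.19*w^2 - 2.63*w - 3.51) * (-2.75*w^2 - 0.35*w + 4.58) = 6.0225*w^4 + 7.999*w^3 + 0.542799999999999*w^2 - 10.8169*w - 16.0758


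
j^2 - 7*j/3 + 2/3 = (j - 2)*(j - 1/3)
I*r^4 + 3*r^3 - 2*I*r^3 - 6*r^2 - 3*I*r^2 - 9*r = r*(r - 3)*(r - 3*I)*(I*r + I)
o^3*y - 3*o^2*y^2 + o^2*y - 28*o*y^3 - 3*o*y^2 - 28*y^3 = (o - 7*y)*(o + 4*y)*(o*y + y)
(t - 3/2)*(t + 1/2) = t^2 - t - 3/4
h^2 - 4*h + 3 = (h - 3)*(h - 1)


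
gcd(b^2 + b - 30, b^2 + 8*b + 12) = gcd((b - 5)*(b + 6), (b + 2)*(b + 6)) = b + 6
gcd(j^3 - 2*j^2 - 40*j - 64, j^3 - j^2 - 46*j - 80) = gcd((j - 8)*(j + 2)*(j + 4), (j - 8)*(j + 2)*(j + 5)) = j^2 - 6*j - 16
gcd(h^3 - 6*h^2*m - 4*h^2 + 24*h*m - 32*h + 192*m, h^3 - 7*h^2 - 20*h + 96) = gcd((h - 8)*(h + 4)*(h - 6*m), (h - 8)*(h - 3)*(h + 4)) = h^2 - 4*h - 32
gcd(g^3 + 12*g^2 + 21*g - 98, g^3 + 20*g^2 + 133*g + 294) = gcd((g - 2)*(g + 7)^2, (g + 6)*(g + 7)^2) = g^2 + 14*g + 49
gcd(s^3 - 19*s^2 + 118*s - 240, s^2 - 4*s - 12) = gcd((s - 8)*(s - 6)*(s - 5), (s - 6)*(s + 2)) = s - 6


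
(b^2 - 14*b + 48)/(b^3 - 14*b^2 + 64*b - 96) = (b - 8)/(b^2 - 8*b + 16)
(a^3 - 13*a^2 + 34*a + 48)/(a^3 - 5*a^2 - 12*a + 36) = (a^2 - 7*a - 8)/(a^2 + a - 6)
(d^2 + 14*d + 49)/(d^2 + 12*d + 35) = (d + 7)/(d + 5)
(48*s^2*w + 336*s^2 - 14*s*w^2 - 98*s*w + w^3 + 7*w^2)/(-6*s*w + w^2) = -8*s - 56*s/w + w + 7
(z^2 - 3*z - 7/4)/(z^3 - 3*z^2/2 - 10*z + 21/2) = (z + 1/2)/(z^2 + 2*z - 3)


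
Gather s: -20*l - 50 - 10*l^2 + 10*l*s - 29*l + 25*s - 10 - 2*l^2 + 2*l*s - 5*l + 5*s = -12*l^2 - 54*l + s*(12*l + 30) - 60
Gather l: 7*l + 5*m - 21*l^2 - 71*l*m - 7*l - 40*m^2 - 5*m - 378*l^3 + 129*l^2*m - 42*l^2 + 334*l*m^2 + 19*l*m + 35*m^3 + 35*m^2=-378*l^3 + l^2*(129*m - 63) + l*(334*m^2 - 52*m) + 35*m^3 - 5*m^2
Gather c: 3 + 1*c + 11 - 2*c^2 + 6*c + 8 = -2*c^2 + 7*c + 22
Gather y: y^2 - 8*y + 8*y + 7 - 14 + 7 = y^2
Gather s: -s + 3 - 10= -s - 7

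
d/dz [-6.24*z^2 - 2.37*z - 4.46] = -12.48*z - 2.37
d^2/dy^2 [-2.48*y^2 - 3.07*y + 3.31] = -4.96000000000000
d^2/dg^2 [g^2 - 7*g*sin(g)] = 7*g*sin(g) - 14*cos(g) + 2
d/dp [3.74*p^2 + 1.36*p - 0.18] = 7.48*p + 1.36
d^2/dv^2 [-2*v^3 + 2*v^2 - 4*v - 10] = 4 - 12*v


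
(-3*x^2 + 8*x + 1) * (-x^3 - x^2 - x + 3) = 3*x^5 - 5*x^4 - 6*x^3 - 18*x^2 + 23*x + 3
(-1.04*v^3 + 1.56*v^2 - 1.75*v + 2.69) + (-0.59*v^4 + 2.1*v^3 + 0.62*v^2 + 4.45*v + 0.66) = -0.59*v^4 + 1.06*v^3 + 2.18*v^2 + 2.7*v + 3.35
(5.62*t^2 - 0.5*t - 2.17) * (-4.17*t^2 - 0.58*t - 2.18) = -23.4354*t^4 - 1.1746*t^3 - 2.9127*t^2 + 2.3486*t + 4.7306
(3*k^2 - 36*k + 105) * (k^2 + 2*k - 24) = 3*k^4 - 30*k^3 - 39*k^2 + 1074*k - 2520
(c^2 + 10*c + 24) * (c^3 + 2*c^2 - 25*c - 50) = c^5 + 12*c^4 + 19*c^3 - 252*c^2 - 1100*c - 1200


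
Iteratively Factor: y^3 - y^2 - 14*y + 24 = (y - 2)*(y^2 + y - 12) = (y - 3)*(y - 2)*(y + 4)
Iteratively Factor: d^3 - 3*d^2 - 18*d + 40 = (d - 2)*(d^2 - d - 20) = (d - 2)*(d + 4)*(d - 5)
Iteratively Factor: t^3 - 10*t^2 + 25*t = (t - 5)*(t^2 - 5*t) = t*(t - 5)*(t - 5)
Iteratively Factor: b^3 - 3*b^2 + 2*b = (b - 2)*(b^2 - b) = b*(b - 2)*(b - 1)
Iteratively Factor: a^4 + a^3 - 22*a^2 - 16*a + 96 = (a - 4)*(a^3 + 5*a^2 - 2*a - 24) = (a - 4)*(a + 4)*(a^2 + a - 6) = (a - 4)*(a - 2)*(a + 4)*(a + 3)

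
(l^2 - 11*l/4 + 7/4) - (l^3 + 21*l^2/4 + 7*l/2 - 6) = -l^3 - 17*l^2/4 - 25*l/4 + 31/4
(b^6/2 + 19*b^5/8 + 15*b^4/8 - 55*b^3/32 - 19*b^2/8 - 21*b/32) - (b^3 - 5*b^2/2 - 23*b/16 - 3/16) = b^6/2 + 19*b^5/8 + 15*b^4/8 - 87*b^3/32 + b^2/8 + 25*b/32 + 3/16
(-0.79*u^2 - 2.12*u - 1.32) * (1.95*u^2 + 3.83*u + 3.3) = -1.5405*u^4 - 7.1597*u^3 - 13.3006*u^2 - 12.0516*u - 4.356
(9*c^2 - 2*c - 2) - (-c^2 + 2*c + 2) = 10*c^2 - 4*c - 4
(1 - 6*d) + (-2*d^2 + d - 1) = -2*d^2 - 5*d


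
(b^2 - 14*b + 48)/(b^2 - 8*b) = (b - 6)/b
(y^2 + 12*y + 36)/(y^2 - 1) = (y^2 + 12*y + 36)/(y^2 - 1)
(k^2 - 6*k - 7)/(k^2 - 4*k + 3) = (k^2 - 6*k - 7)/(k^2 - 4*k + 3)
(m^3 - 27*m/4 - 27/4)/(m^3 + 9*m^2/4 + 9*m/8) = 2*(2*m^2 - 3*m - 9)/(m*(4*m + 3))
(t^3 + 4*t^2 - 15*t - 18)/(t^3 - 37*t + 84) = (t^2 + 7*t + 6)/(t^2 + 3*t - 28)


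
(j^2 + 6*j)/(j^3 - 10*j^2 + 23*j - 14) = j*(j + 6)/(j^3 - 10*j^2 + 23*j - 14)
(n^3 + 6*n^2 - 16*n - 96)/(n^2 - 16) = n + 6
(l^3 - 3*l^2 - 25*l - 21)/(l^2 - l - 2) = (l^2 - 4*l - 21)/(l - 2)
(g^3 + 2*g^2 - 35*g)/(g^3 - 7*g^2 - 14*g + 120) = g*(g + 7)/(g^2 - 2*g - 24)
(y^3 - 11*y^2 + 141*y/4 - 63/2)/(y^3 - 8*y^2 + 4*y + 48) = (y^2 - 5*y + 21/4)/(y^2 - 2*y - 8)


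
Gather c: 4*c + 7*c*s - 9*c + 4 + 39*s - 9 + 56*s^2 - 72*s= c*(7*s - 5) + 56*s^2 - 33*s - 5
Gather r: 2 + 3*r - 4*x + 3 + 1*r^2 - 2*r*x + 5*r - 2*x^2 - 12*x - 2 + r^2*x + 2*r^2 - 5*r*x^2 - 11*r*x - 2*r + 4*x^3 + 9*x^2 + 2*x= r^2*(x + 3) + r*(-5*x^2 - 13*x + 6) + 4*x^3 + 7*x^2 - 14*x + 3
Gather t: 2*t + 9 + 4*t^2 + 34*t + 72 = 4*t^2 + 36*t + 81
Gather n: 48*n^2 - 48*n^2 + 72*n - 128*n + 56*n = 0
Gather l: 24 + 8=32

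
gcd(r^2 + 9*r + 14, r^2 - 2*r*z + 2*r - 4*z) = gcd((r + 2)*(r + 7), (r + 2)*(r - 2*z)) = r + 2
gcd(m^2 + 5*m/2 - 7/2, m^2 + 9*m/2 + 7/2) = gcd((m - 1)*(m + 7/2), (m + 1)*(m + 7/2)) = m + 7/2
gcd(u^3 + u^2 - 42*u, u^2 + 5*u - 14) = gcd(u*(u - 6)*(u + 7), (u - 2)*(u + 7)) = u + 7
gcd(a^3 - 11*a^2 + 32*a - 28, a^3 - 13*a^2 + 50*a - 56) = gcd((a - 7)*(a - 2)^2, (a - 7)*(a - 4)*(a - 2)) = a^2 - 9*a + 14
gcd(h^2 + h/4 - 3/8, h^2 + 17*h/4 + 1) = 1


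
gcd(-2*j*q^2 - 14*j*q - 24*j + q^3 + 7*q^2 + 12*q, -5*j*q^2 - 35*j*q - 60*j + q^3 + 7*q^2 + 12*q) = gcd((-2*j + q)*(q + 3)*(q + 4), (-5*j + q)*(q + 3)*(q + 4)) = q^2 + 7*q + 12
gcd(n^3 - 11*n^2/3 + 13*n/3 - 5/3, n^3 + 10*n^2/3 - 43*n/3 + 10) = n^2 - 8*n/3 + 5/3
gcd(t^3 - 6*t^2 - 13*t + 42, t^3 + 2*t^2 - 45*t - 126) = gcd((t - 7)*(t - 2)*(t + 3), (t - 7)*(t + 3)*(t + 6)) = t^2 - 4*t - 21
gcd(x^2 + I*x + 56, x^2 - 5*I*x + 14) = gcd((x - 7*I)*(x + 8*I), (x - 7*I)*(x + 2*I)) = x - 7*I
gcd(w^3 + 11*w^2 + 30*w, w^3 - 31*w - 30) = w + 5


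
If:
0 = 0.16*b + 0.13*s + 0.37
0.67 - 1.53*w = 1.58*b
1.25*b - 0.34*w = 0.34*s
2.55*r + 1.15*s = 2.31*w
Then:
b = -0.41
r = 1.83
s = -2.35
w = 0.86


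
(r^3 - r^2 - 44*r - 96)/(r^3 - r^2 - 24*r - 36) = (r^2 - 4*r - 32)/(r^2 - 4*r - 12)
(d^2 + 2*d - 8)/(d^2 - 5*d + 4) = (d^2 + 2*d - 8)/(d^2 - 5*d + 4)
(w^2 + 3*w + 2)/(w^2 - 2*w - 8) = (w + 1)/(w - 4)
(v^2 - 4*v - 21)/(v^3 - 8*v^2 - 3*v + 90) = (v - 7)/(v^2 - 11*v + 30)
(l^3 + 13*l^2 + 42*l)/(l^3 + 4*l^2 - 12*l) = (l + 7)/(l - 2)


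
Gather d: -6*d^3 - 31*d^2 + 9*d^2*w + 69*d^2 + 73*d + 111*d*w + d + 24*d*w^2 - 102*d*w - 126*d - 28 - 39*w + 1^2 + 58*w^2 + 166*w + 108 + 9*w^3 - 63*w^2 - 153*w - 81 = -6*d^3 + d^2*(9*w + 38) + d*(24*w^2 + 9*w - 52) + 9*w^3 - 5*w^2 - 26*w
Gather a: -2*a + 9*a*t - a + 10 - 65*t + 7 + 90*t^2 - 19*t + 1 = a*(9*t - 3) + 90*t^2 - 84*t + 18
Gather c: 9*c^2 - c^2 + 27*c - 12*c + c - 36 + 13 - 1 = 8*c^2 + 16*c - 24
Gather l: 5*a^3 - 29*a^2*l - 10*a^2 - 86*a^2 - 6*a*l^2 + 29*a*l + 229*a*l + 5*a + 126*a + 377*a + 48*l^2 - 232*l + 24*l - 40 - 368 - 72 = 5*a^3 - 96*a^2 + 508*a + l^2*(48 - 6*a) + l*(-29*a^2 + 258*a - 208) - 480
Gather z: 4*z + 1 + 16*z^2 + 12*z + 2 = 16*z^2 + 16*z + 3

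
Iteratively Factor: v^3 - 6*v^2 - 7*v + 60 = (v + 3)*(v^2 - 9*v + 20) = (v - 5)*(v + 3)*(v - 4)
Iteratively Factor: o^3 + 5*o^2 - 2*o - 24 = (o + 4)*(o^2 + o - 6) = (o + 3)*(o + 4)*(o - 2)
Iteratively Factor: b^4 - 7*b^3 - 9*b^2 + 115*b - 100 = (b - 5)*(b^3 - 2*b^2 - 19*b + 20) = (b - 5)*(b + 4)*(b^2 - 6*b + 5) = (b - 5)^2*(b + 4)*(b - 1)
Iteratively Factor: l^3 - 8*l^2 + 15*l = (l - 3)*(l^2 - 5*l) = (l - 5)*(l - 3)*(l)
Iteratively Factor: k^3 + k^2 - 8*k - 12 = (k + 2)*(k^2 - k - 6) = (k + 2)^2*(k - 3)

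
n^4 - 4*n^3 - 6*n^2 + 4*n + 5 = (n - 5)*(n - 1)*(n + 1)^2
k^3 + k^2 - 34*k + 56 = (k - 4)*(k - 2)*(k + 7)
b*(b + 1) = b^2 + b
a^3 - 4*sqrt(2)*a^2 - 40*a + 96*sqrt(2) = (a - 6*sqrt(2))*(a - 2*sqrt(2))*(a + 4*sqrt(2))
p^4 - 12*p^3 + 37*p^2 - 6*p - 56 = (p - 7)*(p - 4)*(p - 2)*(p + 1)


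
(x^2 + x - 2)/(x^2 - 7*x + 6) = (x + 2)/(x - 6)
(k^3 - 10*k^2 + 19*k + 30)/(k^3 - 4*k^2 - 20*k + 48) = (k^2 - 4*k - 5)/(k^2 + 2*k - 8)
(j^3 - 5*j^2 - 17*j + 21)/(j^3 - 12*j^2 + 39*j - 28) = (j + 3)/(j - 4)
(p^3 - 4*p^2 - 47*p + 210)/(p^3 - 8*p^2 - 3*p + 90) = (p + 7)/(p + 3)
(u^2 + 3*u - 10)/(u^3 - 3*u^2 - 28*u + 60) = 1/(u - 6)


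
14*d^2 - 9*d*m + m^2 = (-7*d + m)*(-2*d + m)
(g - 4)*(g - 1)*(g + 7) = g^3 + 2*g^2 - 31*g + 28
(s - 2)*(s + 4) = s^2 + 2*s - 8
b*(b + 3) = b^2 + 3*b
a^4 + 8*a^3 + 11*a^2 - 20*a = a*(a - 1)*(a + 4)*(a + 5)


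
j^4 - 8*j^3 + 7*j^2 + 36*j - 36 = (j - 6)*(j - 3)*(j - 1)*(j + 2)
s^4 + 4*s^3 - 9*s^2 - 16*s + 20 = (s - 2)*(s - 1)*(s + 2)*(s + 5)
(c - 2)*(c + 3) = c^2 + c - 6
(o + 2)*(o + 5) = o^2 + 7*o + 10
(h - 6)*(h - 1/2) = h^2 - 13*h/2 + 3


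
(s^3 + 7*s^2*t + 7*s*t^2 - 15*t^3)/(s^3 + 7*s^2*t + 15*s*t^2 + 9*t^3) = (s^2 + 4*s*t - 5*t^2)/(s^2 + 4*s*t + 3*t^2)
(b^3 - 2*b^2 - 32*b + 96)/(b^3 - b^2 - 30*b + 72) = (b - 4)/(b - 3)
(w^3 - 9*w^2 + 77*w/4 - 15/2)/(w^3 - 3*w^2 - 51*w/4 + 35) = (2*w^2 - 13*w + 6)/(2*w^2 - w - 28)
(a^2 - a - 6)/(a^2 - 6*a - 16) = (a - 3)/(a - 8)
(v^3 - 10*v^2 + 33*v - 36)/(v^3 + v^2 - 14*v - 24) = (v^2 - 6*v + 9)/(v^2 + 5*v + 6)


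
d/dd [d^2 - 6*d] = 2*d - 6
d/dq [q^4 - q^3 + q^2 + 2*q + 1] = 4*q^3 - 3*q^2 + 2*q + 2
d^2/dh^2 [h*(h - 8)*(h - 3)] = 6*h - 22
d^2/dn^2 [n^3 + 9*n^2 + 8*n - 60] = 6*n + 18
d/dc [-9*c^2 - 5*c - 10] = -18*c - 5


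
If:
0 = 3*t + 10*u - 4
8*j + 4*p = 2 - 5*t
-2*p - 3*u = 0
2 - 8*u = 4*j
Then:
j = 3/58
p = -39/116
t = 17/29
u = 13/58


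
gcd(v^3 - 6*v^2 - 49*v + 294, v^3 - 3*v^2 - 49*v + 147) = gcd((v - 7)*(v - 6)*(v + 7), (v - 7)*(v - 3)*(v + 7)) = v^2 - 49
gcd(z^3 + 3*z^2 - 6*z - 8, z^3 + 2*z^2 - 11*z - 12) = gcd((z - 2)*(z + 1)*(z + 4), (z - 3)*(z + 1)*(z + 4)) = z^2 + 5*z + 4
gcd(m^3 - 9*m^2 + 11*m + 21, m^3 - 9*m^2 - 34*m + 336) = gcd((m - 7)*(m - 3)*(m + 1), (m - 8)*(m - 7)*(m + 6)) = m - 7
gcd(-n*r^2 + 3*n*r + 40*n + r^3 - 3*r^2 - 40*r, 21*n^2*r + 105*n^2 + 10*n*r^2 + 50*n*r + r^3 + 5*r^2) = r + 5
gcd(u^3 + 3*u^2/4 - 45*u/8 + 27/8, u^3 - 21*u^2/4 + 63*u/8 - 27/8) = u^2 - 9*u/4 + 9/8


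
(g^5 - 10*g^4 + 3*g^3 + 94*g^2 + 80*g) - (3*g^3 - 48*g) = g^5 - 10*g^4 + 94*g^2 + 128*g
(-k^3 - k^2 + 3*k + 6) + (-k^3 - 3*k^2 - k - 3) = -2*k^3 - 4*k^2 + 2*k + 3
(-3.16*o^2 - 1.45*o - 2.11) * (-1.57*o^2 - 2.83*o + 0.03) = 4.9612*o^4 + 11.2193*o^3 + 7.3214*o^2 + 5.9278*o - 0.0633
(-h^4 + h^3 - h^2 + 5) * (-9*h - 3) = 9*h^5 - 6*h^4 + 6*h^3 + 3*h^2 - 45*h - 15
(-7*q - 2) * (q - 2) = -7*q^2 + 12*q + 4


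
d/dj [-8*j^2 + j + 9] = 1 - 16*j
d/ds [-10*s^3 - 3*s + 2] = -30*s^2 - 3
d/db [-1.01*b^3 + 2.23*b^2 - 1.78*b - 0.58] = -3.03*b^2 + 4.46*b - 1.78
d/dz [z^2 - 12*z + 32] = 2*z - 12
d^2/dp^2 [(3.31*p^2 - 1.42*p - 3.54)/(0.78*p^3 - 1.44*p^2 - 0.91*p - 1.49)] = (4.02760799999999*p^6 - 5.18356799999999*p^5 - 2.17854000000002*p^4 + 100.894692*p^3 - 91.382616*p^2 - 34.237512*p + 27.875718)/(0.474552*p^9 - 2.628288*p^8 + 3.191292*p^7 + 0.427140000000001*p^6 + 6.318234*p^5 - 6.500772*p^4 - 7.273513*p^3 - 13.292439*p^2 - 6.060873*p - 3.307949)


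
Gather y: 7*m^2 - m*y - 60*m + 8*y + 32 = 7*m^2 - 60*m + y*(8 - m) + 32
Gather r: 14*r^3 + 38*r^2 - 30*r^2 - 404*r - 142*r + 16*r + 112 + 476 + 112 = 14*r^3 + 8*r^2 - 530*r + 700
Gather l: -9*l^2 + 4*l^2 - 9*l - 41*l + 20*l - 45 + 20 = -5*l^2 - 30*l - 25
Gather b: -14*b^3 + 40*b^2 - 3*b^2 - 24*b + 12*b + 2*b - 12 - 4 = -14*b^3 + 37*b^2 - 10*b - 16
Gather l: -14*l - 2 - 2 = -14*l - 4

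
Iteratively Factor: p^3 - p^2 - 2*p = (p - 2)*(p^2 + p) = p*(p - 2)*(p + 1)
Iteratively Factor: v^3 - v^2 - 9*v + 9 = (v - 3)*(v^2 + 2*v - 3) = (v - 3)*(v + 3)*(v - 1)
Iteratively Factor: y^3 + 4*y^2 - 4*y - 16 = (y + 4)*(y^2 - 4) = (y + 2)*(y + 4)*(y - 2)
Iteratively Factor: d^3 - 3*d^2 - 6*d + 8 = (d - 4)*(d^2 + d - 2) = (d - 4)*(d + 2)*(d - 1)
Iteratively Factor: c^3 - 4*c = (c + 2)*(c^2 - 2*c) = c*(c + 2)*(c - 2)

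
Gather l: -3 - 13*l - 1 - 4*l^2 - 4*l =-4*l^2 - 17*l - 4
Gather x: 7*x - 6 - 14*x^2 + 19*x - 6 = -14*x^2 + 26*x - 12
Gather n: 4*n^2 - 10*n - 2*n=4*n^2 - 12*n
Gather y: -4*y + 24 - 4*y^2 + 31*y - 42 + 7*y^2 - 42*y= 3*y^2 - 15*y - 18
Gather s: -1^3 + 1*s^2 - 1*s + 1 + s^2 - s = 2*s^2 - 2*s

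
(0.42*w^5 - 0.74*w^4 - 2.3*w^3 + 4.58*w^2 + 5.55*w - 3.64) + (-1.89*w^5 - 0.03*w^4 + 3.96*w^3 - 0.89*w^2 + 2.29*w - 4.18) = -1.47*w^5 - 0.77*w^4 + 1.66*w^3 + 3.69*w^2 + 7.84*w - 7.82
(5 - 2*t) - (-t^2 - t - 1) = t^2 - t + 6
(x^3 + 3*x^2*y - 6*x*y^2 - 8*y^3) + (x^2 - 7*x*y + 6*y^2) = x^3 + 3*x^2*y + x^2 - 6*x*y^2 - 7*x*y - 8*y^3 + 6*y^2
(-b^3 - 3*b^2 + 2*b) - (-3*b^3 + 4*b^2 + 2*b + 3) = 2*b^3 - 7*b^2 - 3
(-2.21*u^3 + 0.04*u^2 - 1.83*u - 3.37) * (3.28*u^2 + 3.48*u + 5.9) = -7.2488*u^5 - 7.5596*u^4 - 18.9022*u^3 - 17.186*u^2 - 22.5246*u - 19.883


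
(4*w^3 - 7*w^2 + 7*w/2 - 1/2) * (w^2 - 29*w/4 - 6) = 4*w^5 - 36*w^4 + 121*w^3/4 + 129*w^2/8 - 139*w/8 + 3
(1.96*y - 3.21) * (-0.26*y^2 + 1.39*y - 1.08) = -0.5096*y^3 + 3.559*y^2 - 6.5787*y + 3.4668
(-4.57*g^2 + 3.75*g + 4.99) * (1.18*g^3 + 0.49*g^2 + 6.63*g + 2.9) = -5.3926*g^5 + 2.1857*g^4 - 22.5734*g^3 + 14.0546*g^2 + 43.9587*g + 14.471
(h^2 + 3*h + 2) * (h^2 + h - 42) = h^4 + 4*h^3 - 37*h^2 - 124*h - 84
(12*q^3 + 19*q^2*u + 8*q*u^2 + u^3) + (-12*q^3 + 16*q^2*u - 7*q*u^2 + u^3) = 35*q^2*u + q*u^2 + 2*u^3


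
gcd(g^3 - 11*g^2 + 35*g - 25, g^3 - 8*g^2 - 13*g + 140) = g - 5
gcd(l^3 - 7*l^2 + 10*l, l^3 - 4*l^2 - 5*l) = l^2 - 5*l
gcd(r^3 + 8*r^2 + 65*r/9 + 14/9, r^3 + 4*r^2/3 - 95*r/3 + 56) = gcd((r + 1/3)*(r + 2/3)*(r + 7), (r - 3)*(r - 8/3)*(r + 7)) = r + 7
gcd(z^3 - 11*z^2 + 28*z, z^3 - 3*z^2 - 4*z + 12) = 1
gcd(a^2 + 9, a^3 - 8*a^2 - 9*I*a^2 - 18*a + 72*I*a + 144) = a - 3*I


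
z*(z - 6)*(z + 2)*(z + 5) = z^4 + z^3 - 32*z^2 - 60*z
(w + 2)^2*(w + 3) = w^3 + 7*w^2 + 16*w + 12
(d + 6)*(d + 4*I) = d^2 + 6*d + 4*I*d + 24*I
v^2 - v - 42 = (v - 7)*(v + 6)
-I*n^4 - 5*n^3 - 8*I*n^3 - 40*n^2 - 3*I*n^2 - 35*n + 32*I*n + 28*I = (n + 7)*(n - 4*I)*(n - I)*(-I*n - I)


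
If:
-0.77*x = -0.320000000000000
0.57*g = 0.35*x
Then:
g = 0.26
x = 0.42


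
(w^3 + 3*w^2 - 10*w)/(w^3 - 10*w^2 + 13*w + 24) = w*(w^2 + 3*w - 10)/(w^3 - 10*w^2 + 13*w + 24)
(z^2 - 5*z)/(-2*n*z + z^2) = (5 - z)/(2*n - z)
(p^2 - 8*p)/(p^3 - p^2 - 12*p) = (8 - p)/(-p^2 + p + 12)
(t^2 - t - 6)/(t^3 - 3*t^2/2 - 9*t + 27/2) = 2*(t + 2)/(2*t^2 + 3*t - 9)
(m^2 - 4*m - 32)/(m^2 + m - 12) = (m - 8)/(m - 3)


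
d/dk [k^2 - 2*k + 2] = 2*k - 2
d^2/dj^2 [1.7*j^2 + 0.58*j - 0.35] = 3.40000000000000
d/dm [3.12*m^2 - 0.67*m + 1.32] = 6.24*m - 0.67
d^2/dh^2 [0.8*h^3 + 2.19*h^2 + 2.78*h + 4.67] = 4.8*h + 4.38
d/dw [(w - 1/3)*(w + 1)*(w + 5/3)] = 3*w^2 + 14*w/3 + 7/9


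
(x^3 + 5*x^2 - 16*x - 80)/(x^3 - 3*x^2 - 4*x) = (x^2 + 9*x + 20)/(x*(x + 1))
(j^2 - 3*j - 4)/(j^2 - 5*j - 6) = (j - 4)/(j - 6)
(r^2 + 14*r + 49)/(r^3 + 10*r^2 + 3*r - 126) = (r + 7)/(r^2 + 3*r - 18)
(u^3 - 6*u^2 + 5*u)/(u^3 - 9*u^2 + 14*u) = (u^2 - 6*u + 5)/(u^2 - 9*u + 14)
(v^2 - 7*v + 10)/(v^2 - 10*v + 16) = (v - 5)/(v - 8)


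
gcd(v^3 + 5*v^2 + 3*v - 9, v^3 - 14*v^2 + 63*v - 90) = 1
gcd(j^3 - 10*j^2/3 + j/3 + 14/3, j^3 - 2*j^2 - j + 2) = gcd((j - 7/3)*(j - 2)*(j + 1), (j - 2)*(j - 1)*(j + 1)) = j^2 - j - 2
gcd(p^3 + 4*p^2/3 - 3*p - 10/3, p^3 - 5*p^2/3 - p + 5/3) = p^2 - 2*p/3 - 5/3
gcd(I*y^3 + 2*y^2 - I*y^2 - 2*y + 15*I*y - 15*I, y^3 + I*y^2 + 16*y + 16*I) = 1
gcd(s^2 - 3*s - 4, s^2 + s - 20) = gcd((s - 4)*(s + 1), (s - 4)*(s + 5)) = s - 4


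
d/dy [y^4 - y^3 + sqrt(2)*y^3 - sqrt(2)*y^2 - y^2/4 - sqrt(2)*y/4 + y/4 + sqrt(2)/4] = 4*y^3 - 3*y^2 + 3*sqrt(2)*y^2 - 2*sqrt(2)*y - y/2 - sqrt(2)/4 + 1/4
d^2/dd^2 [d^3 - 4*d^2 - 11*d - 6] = 6*d - 8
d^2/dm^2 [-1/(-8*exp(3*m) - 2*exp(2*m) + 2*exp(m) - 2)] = ((-36*exp(2*m) - 4*exp(m) + 1)*(4*exp(3*m) + exp(2*m) - exp(m) + 1)/2 + (12*exp(2*m) + 2*exp(m) - 1)^2*exp(m))*exp(m)/(4*exp(3*m) + exp(2*m) - exp(m) + 1)^3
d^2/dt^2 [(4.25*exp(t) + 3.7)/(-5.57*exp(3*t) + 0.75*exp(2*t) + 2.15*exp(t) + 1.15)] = (-527.4233*exp(6*t) - 979.866045*exp(5*t) - 35.9498749999999*exp(4*t) - 266.75705*exp(3*t) - 209.20815*exp(2*t) + 6.169875*exp(t) + 3.527625)*exp(t)/(172.808693*exp(9*t) - 69.806025*exp(8*t) - 190.71123*exp(7*t) - 53.56803*exp(6*t) + 102.4386*exp(5*t) + 70.2897*exp(4*t) + 1.03435*exp(3*t) - 18.92325*exp(2*t) - 8.530125*exp(t) - 1.520875)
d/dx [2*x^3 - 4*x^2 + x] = 6*x^2 - 8*x + 1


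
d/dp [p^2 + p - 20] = 2*p + 1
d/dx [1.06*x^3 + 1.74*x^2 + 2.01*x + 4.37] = 3.18*x^2 + 3.48*x + 2.01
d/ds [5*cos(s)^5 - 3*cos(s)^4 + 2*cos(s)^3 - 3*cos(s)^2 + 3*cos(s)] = (-25*cos(s)^4 + 12*cos(s)^3 - 6*cos(s)^2 + 6*cos(s) - 3)*sin(s)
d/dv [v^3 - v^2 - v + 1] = 3*v^2 - 2*v - 1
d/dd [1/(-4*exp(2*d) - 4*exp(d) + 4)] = (2*exp(d) + 1)*exp(d)/(4*(exp(2*d) + exp(d) - 1)^2)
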